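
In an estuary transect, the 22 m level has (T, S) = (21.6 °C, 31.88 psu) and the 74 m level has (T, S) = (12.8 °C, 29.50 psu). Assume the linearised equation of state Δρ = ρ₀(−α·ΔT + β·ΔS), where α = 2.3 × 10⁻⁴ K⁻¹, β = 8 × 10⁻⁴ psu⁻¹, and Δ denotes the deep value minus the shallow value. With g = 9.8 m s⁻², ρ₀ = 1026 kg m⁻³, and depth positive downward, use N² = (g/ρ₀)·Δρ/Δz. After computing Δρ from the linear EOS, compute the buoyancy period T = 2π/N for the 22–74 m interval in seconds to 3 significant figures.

ΔT = -8.8 K, ΔS = -2.38 psu (deep − shallow).
Δρ/ρ₀ = −αΔT + βΔS = 2.024 × 10⁻³ − 1.904 × 10⁻³ = 1.20 × 10⁻⁴, so Δρ ≈ 0.1231 kg m⁻³.
N² = (g/ρ₀)·Δρ/Δz = g·(Δρ/ρ₀)/Δz = 9.8 × 1.20 × 10⁻⁴ / 52 = 2.2615 × 10⁻⁵ s⁻².
N = √(2.2615 × 10⁻⁵) = 4.7555 × 10⁻³ rad s⁻¹ → T = 2π/N = 1.3212 × 10³ s ≈ 1.32 × 10³ s.

1.32 × 10³ s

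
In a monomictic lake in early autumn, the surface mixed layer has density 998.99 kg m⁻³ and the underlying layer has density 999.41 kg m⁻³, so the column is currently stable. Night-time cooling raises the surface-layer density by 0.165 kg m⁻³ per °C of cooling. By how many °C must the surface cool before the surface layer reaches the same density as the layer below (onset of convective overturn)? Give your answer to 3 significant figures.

2.55 °C

Density deficit of the surface layer: 999.41 − 998.99 = 0.42 kg m⁻³.
Required change = 0.42 / 0.165 = 2.55 °C.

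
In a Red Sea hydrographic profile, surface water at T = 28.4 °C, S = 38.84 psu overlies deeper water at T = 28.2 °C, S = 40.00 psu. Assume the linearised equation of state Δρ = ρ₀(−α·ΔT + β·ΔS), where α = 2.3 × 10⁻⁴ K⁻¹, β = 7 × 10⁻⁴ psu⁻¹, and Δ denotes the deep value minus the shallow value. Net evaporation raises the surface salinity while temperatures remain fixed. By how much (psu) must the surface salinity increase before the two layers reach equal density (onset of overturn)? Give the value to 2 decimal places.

1.23 psu

Neutral buoyancy requires −α(T_deep − T_surf) + β(S_deep − S_surf′) = 0.
S_surf′ = S_deep − (α/β)·ΔT = 40.00 − (2.3 × 10⁻⁴/7 × 10⁻⁴)·(-0.2) = 40.0657 psu.
Increase required: 40.0657 − 38.84 = 1.2257 psu.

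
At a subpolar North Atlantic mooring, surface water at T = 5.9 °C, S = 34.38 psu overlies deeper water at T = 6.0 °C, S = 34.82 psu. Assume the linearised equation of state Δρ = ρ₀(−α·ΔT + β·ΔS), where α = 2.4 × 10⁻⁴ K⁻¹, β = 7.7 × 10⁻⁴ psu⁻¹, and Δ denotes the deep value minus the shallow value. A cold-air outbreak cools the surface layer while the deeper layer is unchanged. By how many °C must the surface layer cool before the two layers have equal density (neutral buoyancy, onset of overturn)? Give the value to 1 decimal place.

1.3 °C

Neutral buoyancy requires Δρ = 0, i.e. −α(T_deep − T_surf′) + β(S_deep − S_surf) = 0.
T_surf′ = T_deep − (β/α)·ΔS = 6.0 − (7.7 × 10⁻⁴/2.4 × 10⁻⁴)·(+0.44) = 4.588 °C.
Cooling required: 5.9 − (4.588) = 1.312 °C.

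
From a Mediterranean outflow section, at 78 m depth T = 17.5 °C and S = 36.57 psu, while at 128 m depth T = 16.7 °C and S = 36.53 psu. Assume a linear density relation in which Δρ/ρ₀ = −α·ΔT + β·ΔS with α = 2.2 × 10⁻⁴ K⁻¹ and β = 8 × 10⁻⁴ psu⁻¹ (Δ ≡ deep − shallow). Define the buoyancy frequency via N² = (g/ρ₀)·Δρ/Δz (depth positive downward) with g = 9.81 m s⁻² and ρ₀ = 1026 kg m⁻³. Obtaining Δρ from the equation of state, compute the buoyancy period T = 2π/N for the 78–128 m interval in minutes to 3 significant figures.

19.7 min

ΔT = -0.8 K, ΔS = -0.04 psu (deep − shallow).
Δρ/ρ₀ = −αΔT + βΔS = 1.76 × 10⁻⁴ − 3.20 × 10⁻⁵ = 1.44 × 10⁻⁴, so Δρ ≈ 0.1477 kg m⁻³.
N² = (g/ρ₀)·Δρ/Δz = g·(Δρ/ρ₀)/Δz = 9.81 × 1.44 × 10⁻⁴ / 50 = 2.8253 × 10⁻⁵ s⁻².
N = √(2.8253 × 10⁻⁵) = 5.3154 × 10⁻³ rad s⁻¹ → T = 2π/N = 1.1821 × 10³ s = 19.702 min ≈ 19.7 min.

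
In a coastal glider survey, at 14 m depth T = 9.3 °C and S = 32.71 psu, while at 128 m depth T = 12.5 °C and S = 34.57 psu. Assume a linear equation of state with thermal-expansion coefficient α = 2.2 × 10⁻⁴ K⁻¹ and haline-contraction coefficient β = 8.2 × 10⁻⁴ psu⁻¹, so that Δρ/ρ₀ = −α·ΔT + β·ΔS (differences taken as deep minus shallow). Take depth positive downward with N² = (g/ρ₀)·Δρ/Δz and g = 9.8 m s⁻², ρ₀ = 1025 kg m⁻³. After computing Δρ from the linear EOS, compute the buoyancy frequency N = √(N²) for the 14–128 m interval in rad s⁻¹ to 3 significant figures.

8.40 × 10⁻³ rad s⁻¹

ΔT = +3.2 K, ΔS = +1.86 psu (deep − shallow).
Δρ/ρ₀ = −αΔT + βΔS = -7.04 × 10⁻⁴ + 1.5252 × 10⁻³ = 8.212 × 10⁻⁴, so Δρ ≈ 0.8417 kg m⁻³.
N² = (g/ρ₀)·Δρ/Δz = g·(Δρ/ρ₀)/Δz = 9.8 × 8.212 × 10⁻⁴ / 114 = 7.0594 × 10⁻⁵ s⁻².
N = √(7.0594 × 10⁻⁵) = 8.4020 × 10⁻³ rad s⁻¹ ≈ 8.40 × 10⁻³ rad s⁻¹.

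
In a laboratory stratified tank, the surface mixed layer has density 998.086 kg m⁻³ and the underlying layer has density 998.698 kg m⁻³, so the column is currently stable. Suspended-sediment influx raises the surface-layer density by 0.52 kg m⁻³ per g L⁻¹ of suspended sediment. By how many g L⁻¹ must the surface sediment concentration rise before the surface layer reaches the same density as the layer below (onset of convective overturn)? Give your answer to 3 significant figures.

1.18 g L⁻¹

Density deficit of the surface layer: 998.698 − 998.086 = 0.612 kg m⁻³.
Required change = 0.612 / 0.52 = 1.18 g L⁻¹.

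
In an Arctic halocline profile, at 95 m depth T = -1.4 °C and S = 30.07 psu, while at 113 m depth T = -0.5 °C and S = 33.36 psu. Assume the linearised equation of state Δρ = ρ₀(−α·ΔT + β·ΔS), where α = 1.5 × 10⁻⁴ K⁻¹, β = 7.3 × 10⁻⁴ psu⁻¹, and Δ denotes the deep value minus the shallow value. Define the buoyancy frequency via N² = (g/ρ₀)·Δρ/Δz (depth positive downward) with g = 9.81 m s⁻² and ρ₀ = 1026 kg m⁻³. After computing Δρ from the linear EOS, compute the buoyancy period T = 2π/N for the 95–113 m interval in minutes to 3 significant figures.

2.98 min

ΔT = +0.9 K, ΔS = +3.29 psu (deep − shallow).
Δρ/ρ₀ = −αΔT + βΔS = -1.35 × 10⁻⁴ + 2.4017 × 10⁻³ = 2.2667 × 10⁻³, so Δρ ≈ 2.326 kg m⁻³.
N² = (g/ρ₀)·Δρ/Δz = g·(Δρ/ρ₀)/Δz = 9.81 × 2.2667 × 10⁻³ / 18 = 1.2354 × 10⁻³ s⁻².
N = √(1.2354 × 10⁻³) = 0.035148 rad s⁻¹ → T = 2π/N = 178.76 s = 2.9793 min ≈ 2.98 min.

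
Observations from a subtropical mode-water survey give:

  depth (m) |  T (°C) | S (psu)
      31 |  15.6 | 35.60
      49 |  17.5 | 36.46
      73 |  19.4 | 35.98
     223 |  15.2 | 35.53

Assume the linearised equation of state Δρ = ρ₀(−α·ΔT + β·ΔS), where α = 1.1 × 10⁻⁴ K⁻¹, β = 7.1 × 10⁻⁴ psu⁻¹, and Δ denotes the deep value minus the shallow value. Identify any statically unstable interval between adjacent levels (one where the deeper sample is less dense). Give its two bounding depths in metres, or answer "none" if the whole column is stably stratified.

Evaluate Δρ/ρ₀ = −αΔT + βΔS across each adjacent pair:
  31–49 m: −αΔT+βΔS = −(1.1 × 10⁻⁴)(+1.9)+(7.1 × 10⁻⁴)(+0.86) = 4.0 × 10⁻⁴ → stable
  49–73 m: −αΔT+βΔS = −(1.1 × 10⁻⁴)(+1.9)+(7.1 × 10⁻⁴)(-0.48) = -5.5 × 10⁻⁴ → UNSTABLE
  73–223 m: −αΔT+βΔS = −(1.1 × 10⁻⁴)(-4.2)+(7.1 × 10⁻⁴)(-0.45) = 1.4 × 10⁻⁴ → stable
The 49–73 m interval has Δρ < 0: lighter water underlies denser water.

49–73 m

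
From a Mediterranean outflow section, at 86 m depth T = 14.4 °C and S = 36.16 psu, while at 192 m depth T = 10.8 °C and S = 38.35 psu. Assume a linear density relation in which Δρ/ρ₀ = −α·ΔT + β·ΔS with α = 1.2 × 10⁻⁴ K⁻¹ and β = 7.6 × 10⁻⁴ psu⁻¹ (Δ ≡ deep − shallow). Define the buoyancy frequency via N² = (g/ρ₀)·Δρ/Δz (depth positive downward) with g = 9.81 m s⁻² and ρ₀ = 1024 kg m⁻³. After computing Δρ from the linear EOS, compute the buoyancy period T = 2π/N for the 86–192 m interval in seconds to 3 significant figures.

451 s

ΔT = -3.6 K, ΔS = +2.19 psu (deep − shallow).
Δρ/ρ₀ = −αΔT + βΔS = 4.32 × 10⁻⁴ + 1.6644 × 10⁻³ = 2.0964 × 10⁻³, so Δρ ≈ 2.147 kg m⁻³.
N² = (g/ρ₀)·Δρ/Δz = g·(Δρ/ρ₀)/Δz = 9.81 × 2.0964 × 10⁻³ / 106 = 1.9402 × 10⁻⁴ s⁻².
N = √(1.9402 × 10⁻⁴) = 0.013929 rad s⁻¹ → T = 2π/N = 451.09 s ≈ 451 s.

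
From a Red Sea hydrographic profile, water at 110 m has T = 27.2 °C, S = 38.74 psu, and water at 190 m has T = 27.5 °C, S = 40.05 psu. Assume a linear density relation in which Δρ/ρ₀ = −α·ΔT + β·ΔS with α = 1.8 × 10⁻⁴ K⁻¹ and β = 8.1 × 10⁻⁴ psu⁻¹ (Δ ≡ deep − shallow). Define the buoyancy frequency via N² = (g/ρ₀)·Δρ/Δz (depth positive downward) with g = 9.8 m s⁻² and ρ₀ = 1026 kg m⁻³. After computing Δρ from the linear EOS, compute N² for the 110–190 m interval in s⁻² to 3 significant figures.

ΔT = +0.3 K, ΔS = +1.31 psu (deep − shallow).
Δρ/ρ₀ = −αΔT + βΔS = -5.40 × 10⁻⁵ + 1.0611 × 10⁻³ = 1.0071 × 10⁻³, so Δρ ≈ 1.033 kg m⁻³.
N² = (g/ρ₀)·Δρ/Δz = g·(Δρ/ρ₀)/Δz = 9.8 × 1.0071 × 10⁻³ / 80 = 1.2337 × 10⁻⁴ s⁻² ≈ 1.23 × 10⁻⁴ s⁻².

1.23 × 10⁻⁴ s⁻²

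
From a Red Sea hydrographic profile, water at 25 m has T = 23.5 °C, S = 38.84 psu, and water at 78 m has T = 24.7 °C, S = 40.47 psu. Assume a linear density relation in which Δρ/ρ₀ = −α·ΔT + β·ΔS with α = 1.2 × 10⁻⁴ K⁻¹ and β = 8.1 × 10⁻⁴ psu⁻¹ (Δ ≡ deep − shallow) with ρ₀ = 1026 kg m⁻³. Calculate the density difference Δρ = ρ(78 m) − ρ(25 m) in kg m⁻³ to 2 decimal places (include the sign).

+1.21 kg m⁻³

ΔT = +1.2 K, ΔS = +1.63 psu (deep − shallow).
Δρ/ρ₀ = −(1.2 × 10⁻⁴)(+1.2) + (8.1 × 10⁻⁴)(+1.63) = 1.1763 × 10⁻³.
Δρ = 1026 × (1.1763 × 10⁻³) = +1.21 kg m⁻³.
Positive Δρ: denser below, stable.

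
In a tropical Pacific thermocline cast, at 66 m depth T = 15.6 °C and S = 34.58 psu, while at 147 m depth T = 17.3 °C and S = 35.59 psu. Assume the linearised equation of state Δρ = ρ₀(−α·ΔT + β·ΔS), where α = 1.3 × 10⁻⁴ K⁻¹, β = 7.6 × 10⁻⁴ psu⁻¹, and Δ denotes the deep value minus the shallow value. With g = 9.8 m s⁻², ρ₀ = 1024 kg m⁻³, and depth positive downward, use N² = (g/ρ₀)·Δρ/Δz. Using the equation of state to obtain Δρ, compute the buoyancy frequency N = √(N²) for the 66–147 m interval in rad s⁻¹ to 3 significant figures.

ΔT = +1.7 K, ΔS = +1.01 psu (deep − shallow).
Δρ/ρ₀ = −αΔT + βΔS = -2.21 × 10⁻⁴ + 7.676 × 10⁻⁴ = 5.466 × 10⁻⁴, so Δρ ≈ 0.5597 kg m⁻³.
N² = (g/ρ₀)·Δρ/Δz = g·(Δρ/ρ₀)/Δz = 9.8 × 5.466 × 10⁻⁴ / 81 = 6.6132 × 10⁻⁵ s⁻².
N = √(6.6132 × 10⁻⁵) = 8.1322 × 10⁻³ rad s⁻¹ ≈ 8.13 × 10⁻³ rad s⁻¹.

8.13 × 10⁻³ rad s⁻¹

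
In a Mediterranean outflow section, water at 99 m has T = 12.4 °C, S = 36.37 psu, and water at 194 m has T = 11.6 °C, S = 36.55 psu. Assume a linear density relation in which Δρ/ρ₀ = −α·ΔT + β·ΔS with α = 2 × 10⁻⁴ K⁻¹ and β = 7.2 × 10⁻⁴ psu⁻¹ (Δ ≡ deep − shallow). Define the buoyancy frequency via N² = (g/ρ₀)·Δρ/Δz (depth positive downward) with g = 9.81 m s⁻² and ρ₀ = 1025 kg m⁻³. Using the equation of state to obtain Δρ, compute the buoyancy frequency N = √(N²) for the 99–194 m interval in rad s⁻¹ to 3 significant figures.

ΔT = -0.8 K, ΔS = +0.18 psu (deep − shallow).
Δρ/ρ₀ = −αΔT + βΔS = 1.60 × 10⁻⁴ + 1.296 × 10⁻⁴ = 2.896 × 10⁻⁴, so Δρ ≈ 0.2968 kg m⁻³.
N² = (g/ρ₀)·Δρ/Δz = g·(Δρ/ρ₀)/Δz = 9.81 × 2.896 × 10⁻⁴ / 95 = 2.9905 × 10⁻⁵ s⁻².
N = √(2.9905 × 10⁻⁵) = 5.4685 × 10⁻³ rad s⁻¹ ≈ 5.47 × 10⁻³ rad s⁻¹.

5.47 × 10⁻³ rad s⁻¹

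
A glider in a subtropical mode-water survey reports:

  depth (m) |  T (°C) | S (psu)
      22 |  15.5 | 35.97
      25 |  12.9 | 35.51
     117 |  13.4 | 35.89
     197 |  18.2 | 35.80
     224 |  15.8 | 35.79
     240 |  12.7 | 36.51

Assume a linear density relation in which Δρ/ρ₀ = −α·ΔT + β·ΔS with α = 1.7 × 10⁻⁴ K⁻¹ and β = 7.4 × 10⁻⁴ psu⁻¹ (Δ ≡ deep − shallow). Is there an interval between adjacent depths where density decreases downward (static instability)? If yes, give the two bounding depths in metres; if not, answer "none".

Evaluate Δρ/ρ₀ = −αΔT + βΔS across each adjacent pair:
  22–25 m: −αΔT+βΔS = −(1.7 × 10⁻⁴)(-2.6)+(7.4 × 10⁻⁴)(-0.46) = 1.0 × 10⁻⁴ → stable
  25–117 m: −αΔT+βΔS = −(1.7 × 10⁻⁴)(+0.5)+(7.4 × 10⁻⁴)(+0.38) = 2.0 × 10⁻⁴ → stable
  117–197 m: −αΔT+βΔS = −(1.7 × 10⁻⁴)(+4.8)+(7.4 × 10⁻⁴)(-0.09) = -8.8 × 10⁻⁴ → UNSTABLE
  197–224 m: −αΔT+βΔS = −(1.7 × 10⁻⁴)(-2.4)+(7.4 × 10⁻⁴)(-0.01) = 4.0 × 10⁻⁴ → stable
  224–240 m: −αΔT+βΔS = −(1.7 × 10⁻⁴)(-3.1)+(7.4 × 10⁻⁴)(+0.72) = 1.1 × 10⁻³ → stable
The 117–197 m interval has Δρ < 0: lighter water underlies denser water.

117–197 m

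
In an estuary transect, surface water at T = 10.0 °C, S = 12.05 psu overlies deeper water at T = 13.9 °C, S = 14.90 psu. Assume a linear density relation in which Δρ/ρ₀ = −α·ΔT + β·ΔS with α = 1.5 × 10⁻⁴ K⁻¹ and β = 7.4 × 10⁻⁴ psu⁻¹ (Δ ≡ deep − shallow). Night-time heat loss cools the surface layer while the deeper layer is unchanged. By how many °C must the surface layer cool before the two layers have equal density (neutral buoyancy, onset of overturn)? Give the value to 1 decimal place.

10.2 °C

Neutral buoyancy requires Δρ = 0, i.e. −α(T_deep − T_surf′) + β(S_deep − S_surf) = 0.
T_surf′ = T_deep − (β/α)·ΔS = 13.9 − (7.4 × 10⁻⁴/1.5 × 10⁻⁴)·(+2.85) = -0.160 °C.
Cooling required: 10.0 − (-0.160) = 10.160 °C.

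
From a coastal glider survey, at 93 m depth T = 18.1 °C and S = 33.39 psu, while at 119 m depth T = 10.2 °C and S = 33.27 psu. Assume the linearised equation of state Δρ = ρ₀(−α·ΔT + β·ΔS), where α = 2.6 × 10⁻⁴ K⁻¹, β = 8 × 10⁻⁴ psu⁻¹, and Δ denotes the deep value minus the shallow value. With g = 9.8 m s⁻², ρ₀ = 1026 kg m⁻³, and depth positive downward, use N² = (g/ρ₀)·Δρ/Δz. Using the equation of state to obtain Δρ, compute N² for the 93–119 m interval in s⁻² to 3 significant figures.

ΔT = -7.9 K, ΔS = -0.12 psu (deep − shallow).
Δρ/ρ₀ = −αΔT + βΔS = 2.054 × 10⁻³ − 9.60 × 10⁻⁵ = 1.958 × 10⁻³, so Δρ ≈ 2.009 kg m⁻³.
N² = (g/ρ₀)·Δρ/Δz = g·(Δρ/ρ₀)/Δz = 9.8 × 1.958 × 10⁻³ / 26 = 7.3802 × 10⁻⁴ s⁻² ≈ 7.38 × 10⁻⁴ s⁻².

7.38 × 10⁻⁴ s⁻²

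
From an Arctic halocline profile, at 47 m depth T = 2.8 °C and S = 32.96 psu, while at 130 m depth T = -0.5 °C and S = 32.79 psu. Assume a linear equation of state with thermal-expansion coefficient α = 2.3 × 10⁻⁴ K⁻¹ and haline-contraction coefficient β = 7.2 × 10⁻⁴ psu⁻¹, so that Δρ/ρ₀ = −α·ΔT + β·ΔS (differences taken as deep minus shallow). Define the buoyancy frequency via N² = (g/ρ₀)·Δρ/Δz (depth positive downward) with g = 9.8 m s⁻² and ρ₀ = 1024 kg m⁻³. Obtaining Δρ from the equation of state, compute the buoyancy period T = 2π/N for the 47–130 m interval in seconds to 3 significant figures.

ΔT = -3.3 K, ΔS = -0.17 psu (deep − shallow).
Δρ/ρ₀ = −αΔT + βΔS = 7.59 × 10⁻⁴ − 1.224 × 10⁻⁴ = 6.366 × 10⁻⁴, so Δρ ≈ 0.6519 kg m⁻³.
N² = (g/ρ₀)·Δρ/Δz = g·(Δρ/ρ₀)/Δz = 9.8 × 6.366 × 10⁻⁴ / 83 = 7.5165 × 10⁻⁵ s⁻².
N = √(7.5165 × 10⁻⁵) = 8.6698 × 10⁻³ rad s⁻¹ → T = 2π/N = 724.72 s ≈ 725 s.

725 s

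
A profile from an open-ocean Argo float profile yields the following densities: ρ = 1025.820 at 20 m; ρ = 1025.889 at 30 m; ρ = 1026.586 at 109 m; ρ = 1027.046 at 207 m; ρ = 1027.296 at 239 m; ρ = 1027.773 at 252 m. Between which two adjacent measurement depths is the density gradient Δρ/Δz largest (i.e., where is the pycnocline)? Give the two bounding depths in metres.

Compute the density gradient over each adjacent pair:
  20–30 m: Δρ/Δz = 0.069/10 = 6.9 × 10⁻³ kg m⁻⁴
  30–109 m: Δρ/Δz = 0.697/79 = 8.8 × 10⁻³ kg m⁻⁴
  109–207 m: Δρ/Δz = 0.460/98 = 4.7 × 10⁻³ kg m⁻⁴
  207–239 m: Δρ/Δz = 0.250/32 = 7.8 × 10⁻³ kg m⁻⁴
  239–252 m: Δρ/Δz = 0.477/13 = 0.037 kg m⁻⁴
The largest gradient is in the 239–252 m interval — the pycnocline.

239–252 m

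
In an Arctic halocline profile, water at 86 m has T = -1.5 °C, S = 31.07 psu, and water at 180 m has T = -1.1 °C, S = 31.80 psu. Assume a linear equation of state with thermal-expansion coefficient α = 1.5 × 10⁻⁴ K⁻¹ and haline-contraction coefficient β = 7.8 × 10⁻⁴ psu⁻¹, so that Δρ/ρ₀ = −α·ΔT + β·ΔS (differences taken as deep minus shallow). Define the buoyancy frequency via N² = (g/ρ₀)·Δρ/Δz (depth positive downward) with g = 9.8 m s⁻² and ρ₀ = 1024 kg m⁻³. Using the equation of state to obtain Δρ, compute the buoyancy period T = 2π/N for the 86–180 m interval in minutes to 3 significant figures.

14.4 min

ΔT = +0.4 K, ΔS = +0.73 psu (deep − shallow).
Δρ/ρ₀ = −αΔT + βΔS = -6.00 × 10⁻⁵ + 5.694 × 10⁻⁴ = 5.094 × 10⁻⁴, so Δρ ≈ 0.5216 kg m⁻³.
N² = (g/ρ₀)·Δρ/Δz = g·(Δρ/ρ₀)/Δz = 9.8 × 5.094 × 10⁻⁴ / 94 = 5.3108 × 10⁻⁵ s⁻².
N = √(5.3108 × 10⁻⁵) = 7.2875 × 10⁻³ rad s⁻¹ → T = 2π/N = 862.19 s = 14.370 min ≈ 14.4 min.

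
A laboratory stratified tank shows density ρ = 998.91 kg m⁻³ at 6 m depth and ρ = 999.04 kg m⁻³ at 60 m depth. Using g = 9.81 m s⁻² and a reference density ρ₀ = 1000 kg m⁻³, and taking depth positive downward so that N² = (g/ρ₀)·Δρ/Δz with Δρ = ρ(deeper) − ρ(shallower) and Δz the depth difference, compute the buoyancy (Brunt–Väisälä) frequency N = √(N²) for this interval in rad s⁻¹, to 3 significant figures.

Δρ = 999.04 − 998.91 = 0.13 kg m⁻³ over Δz = 60 − 6 = 54 m.
N² = (9.81/1000) × (0.13/54) = 2.3617 × 10⁻⁵ s⁻².
N = √(2.3617 × 10⁻⁵) = 4.8597 × 10⁻³ rad s⁻¹ ≈ 4.86 × 10⁻³ rad s⁻¹.

4.86 × 10⁻³ rad s⁻¹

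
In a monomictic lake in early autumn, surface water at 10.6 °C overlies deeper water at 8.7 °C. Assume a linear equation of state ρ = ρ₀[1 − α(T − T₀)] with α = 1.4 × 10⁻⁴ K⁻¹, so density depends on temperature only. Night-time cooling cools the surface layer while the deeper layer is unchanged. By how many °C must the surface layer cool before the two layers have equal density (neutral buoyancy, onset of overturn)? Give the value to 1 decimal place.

1.9 °C

With temperature the only control, equal density requires T_surf′ = T_deep.
T_surf′ = 8.7 °C.
Cooling required: 10.6 − 8.7 = 1.9 °C.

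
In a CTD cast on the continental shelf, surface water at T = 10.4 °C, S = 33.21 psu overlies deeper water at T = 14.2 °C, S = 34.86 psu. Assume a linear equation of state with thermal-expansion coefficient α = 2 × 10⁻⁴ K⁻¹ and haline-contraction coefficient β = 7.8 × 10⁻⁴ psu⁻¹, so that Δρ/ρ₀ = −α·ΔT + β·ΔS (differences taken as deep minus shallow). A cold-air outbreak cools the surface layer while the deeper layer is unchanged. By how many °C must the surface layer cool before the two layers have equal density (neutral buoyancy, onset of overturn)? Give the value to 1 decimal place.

Neutral buoyancy requires Δρ = 0, i.e. −α(T_deep − T_surf′) + β(S_deep − S_surf) = 0.
T_surf′ = T_deep − (β/α)·ΔS = 14.2 − (7.8 × 10⁻⁴/2 × 10⁻⁴)·(+1.65) = 7.765 °C.
Cooling required: 10.4 − (7.765) = 2.635 °C.

2.6 °C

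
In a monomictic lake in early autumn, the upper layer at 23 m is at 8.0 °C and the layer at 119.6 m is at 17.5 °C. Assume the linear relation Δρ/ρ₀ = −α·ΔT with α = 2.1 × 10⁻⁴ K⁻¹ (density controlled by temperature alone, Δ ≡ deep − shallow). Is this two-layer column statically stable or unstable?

ΔT = 17.5 − 8.0 = +9.5 K, so Δρ/ρ₀ = −αΔT = -1.995 × 10⁻³.
Δρ/ρ₀ < 0, so Δρ < 0: deeper water is lighter → statically unstable; the column would overturn.

unstable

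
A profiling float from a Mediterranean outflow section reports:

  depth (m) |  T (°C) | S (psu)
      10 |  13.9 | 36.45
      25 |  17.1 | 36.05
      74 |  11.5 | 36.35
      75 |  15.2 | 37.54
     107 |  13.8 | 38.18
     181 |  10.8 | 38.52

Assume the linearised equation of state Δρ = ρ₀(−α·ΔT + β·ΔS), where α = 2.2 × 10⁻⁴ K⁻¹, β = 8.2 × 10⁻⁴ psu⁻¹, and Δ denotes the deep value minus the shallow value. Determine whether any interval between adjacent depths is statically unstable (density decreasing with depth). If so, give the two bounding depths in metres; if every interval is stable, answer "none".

Evaluate Δρ/ρ₀ = −αΔT + βΔS across each adjacent pair:
  10–25 m: −αΔT+βΔS = −(2.2 × 10⁻⁴)(+3.2)+(8.2 × 10⁻⁴)(-0.40) = -1.0 × 10⁻³ → UNSTABLE
  25–74 m: −αΔT+βΔS = −(2.2 × 10⁻⁴)(-5.6)+(8.2 × 10⁻⁴)(+0.30) = 1.5 × 10⁻³ → stable
  74–75 m: −αΔT+βΔS = −(2.2 × 10⁻⁴)(+3.7)+(8.2 × 10⁻⁴)(+1.19) = 1.6 × 10⁻⁴ → stable
  75–107 m: −αΔT+βΔS = −(2.2 × 10⁻⁴)(-1.4)+(8.2 × 10⁻⁴)(+0.64) = 8.3 × 10⁻⁴ → stable
  107–181 m: −αΔT+βΔS = −(2.2 × 10⁻⁴)(-3.0)+(8.2 × 10⁻⁴)(+0.34) = 9.4 × 10⁻⁴ → stable
The 10–25 m interval has Δρ < 0: lighter water underlies denser water.

10–25 m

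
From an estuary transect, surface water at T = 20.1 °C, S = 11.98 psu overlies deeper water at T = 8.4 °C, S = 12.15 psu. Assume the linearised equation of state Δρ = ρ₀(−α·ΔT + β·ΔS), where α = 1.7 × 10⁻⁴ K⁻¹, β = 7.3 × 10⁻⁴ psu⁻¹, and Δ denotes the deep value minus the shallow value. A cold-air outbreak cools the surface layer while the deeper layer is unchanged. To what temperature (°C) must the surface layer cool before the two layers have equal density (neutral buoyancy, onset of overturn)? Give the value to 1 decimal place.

Neutral buoyancy requires Δρ = 0, i.e. −α(T_deep − T_surf′) + β(S_deep − S_surf) = 0.
T_surf′ = T_deep − (β/α)·ΔS = 8.4 − (7.3 × 10⁻⁴/1.7 × 10⁻⁴)·(+0.17) = 7.670 °C.
Cooling required: 20.1 − (7.670) = 12.430 °C.

7.7 °C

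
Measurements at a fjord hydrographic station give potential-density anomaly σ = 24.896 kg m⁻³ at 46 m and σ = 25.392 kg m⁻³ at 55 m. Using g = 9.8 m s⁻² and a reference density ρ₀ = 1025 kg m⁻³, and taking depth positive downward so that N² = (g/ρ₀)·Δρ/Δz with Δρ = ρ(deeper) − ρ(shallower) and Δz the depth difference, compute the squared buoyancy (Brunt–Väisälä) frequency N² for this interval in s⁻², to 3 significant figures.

Δρ = 1025.392 − 1024.896 = 0.496 kg m⁻³ over Δz = 55 − 46 = 9 m.
N² = (9.8/1025) × (0.496/9) = 5.2692 × 10⁻⁴ s⁻² ≈ 5.27 × 10⁻⁴ s⁻².

5.27 × 10⁻⁴ s⁻²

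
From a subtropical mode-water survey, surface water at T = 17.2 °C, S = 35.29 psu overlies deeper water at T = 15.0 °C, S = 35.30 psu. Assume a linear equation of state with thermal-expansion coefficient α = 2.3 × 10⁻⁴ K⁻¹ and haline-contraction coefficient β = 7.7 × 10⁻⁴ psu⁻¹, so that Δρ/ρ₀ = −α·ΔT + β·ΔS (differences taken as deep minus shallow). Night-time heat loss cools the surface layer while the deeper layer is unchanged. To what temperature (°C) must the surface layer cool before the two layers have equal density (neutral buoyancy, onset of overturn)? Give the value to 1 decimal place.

15.0 °C

Neutral buoyancy requires Δρ = 0, i.e. −α(T_deep − T_surf′) + β(S_deep − S_surf) = 0.
T_surf′ = T_deep − (β/α)·ΔS = 15.0 − (7.7 × 10⁻⁴/2.3 × 10⁻⁴)·(+0.01) = 14.967 °C.
Cooling required: 17.2 − (14.967) = 2.233 °C.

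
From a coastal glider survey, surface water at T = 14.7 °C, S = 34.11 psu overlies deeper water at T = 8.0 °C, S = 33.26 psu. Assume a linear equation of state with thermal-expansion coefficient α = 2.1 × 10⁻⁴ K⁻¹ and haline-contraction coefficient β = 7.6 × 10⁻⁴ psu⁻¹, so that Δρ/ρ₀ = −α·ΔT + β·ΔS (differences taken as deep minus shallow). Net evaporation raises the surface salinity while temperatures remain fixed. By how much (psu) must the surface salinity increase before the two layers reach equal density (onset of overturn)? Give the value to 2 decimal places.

Neutral buoyancy requires −α(T_deep − T_surf) + β(S_deep − S_surf′) = 0.
S_surf′ = S_deep − (α/β)·ΔT = 33.26 − (2.1 × 10⁻⁴/7.6 × 10⁻⁴)·(-6.7) = 35.1113 psu.
Increase required: 35.1113 − 34.11 = 1.0013 psu.

1.00 psu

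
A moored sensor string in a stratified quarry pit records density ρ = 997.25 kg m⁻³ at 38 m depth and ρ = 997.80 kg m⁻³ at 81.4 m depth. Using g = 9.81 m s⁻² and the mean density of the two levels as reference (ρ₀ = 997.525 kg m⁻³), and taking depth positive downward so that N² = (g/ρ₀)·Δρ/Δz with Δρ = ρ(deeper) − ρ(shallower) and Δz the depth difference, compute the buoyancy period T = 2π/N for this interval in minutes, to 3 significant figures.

Δρ = 997.80 − 997.25 = 0.55 kg m⁻³ over Δz = 81.4 − 38 = 43.4 m.
N² = (9.81/997.525) × (0.55/43.4) = 1.2463 × 10⁻⁴ s⁻².
N = √(1.2463 × 10⁻⁴) = 0.011164 rad s⁻¹, so T = 2π/N = 562.81 s = 9.3802 min ≈ 9.38 min.

9.38 min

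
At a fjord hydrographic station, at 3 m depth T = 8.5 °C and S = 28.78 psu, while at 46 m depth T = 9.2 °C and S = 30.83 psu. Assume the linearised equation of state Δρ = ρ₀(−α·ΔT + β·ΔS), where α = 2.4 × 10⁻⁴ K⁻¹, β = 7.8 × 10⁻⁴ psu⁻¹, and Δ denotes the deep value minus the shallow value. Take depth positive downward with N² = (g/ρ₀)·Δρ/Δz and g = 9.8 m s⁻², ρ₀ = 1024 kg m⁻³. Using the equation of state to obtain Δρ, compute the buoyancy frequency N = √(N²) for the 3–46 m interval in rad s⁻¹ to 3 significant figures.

ΔT = +0.7 K, ΔS = +2.05 psu (deep − shallow).
Δρ/ρ₀ = −αΔT + βΔS = -1.68 × 10⁻⁴ + 1.599 × 10⁻³ = 1.431 × 10⁻³, so Δρ ≈ 1.465 kg m⁻³.
N² = (g/ρ₀)·Δρ/Δz = g·(Δρ/ρ₀)/Δz = 9.8 × 1.431 × 10⁻³ / 43 = 3.2613 × 10⁻⁴ s⁻².
N = √(3.2613 × 10⁻⁴) = 0.018059 rad s⁻¹ ≈ 0.0181 rad s⁻¹.

0.0181 rad s⁻¹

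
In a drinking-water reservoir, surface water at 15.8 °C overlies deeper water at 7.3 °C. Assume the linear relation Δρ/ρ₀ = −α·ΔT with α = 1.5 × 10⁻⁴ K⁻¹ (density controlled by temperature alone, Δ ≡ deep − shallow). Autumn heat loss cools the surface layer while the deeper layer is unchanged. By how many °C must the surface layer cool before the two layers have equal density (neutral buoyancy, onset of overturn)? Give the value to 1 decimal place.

With temperature the only control, equal density requires T_surf′ = T_deep.
T_surf′ = 7.3 °C.
Cooling required: 15.8 − 7.3 = 8.5 °C.

8.5 °C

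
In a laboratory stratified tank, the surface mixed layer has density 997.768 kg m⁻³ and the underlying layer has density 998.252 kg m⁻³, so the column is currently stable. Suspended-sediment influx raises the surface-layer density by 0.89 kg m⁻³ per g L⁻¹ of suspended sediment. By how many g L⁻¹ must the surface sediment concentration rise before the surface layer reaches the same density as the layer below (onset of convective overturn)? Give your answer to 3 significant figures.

0.544 g L⁻¹

Density deficit of the surface layer: 998.252 − 997.768 = 0.484 kg m⁻³.
Required change = 0.484 / 0.89 = 0.544 g L⁻¹.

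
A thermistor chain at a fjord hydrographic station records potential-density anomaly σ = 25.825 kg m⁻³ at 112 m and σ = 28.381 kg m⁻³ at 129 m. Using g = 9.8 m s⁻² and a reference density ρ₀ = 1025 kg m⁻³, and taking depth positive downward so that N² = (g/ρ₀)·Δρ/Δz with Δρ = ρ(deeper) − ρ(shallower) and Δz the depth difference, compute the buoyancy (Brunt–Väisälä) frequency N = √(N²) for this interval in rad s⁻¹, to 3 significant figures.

0.0379 rad s⁻¹

Δρ = 1028.381 − 1025.825 = 2.556 kg m⁻³ over Δz = 129 − 112 = 17 m.
N² = (9.8/1025) × (2.556/17) = 1.4375 × 10⁻³ s⁻².
N = √(1.4375 × 10⁻³) = 0.037914 rad s⁻¹ ≈ 0.0379 rad s⁻¹.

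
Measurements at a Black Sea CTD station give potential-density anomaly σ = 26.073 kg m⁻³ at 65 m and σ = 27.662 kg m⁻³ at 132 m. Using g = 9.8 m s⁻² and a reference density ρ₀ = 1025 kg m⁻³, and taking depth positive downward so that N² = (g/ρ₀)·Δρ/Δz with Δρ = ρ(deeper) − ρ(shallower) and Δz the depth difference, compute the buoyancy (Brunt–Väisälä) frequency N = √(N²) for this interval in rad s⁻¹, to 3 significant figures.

0.0151 rad s⁻¹

Δρ = 1027.662 − 1026.073 = 1.589 kg m⁻³ over Δz = 132 − 65 = 67 m.
N² = (9.8/1025) × (1.589/67) = 2.2675 × 10⁻⁴ s⁻².
N = √(2.2675 × 10⁻⁴) = 0.015058 rad s⁻¹ ≈ 0.0151 rad s⁻¹.
N² > 0, so the interval is statically stable.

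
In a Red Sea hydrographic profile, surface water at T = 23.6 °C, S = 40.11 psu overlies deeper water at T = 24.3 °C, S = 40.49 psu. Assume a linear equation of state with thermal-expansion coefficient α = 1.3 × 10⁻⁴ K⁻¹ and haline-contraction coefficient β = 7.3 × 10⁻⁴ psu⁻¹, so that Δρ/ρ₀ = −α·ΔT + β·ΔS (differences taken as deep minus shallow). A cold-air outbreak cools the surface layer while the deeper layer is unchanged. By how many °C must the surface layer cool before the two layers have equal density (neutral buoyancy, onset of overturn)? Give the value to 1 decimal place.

1.4 °C

Neutral buoyancy requires Δρ = 0, i.e. −α(T_deep − T_surf′) + β(S_deep − S_surf) = 0.
T_surf′ = T_deep − (β/α)·ΔS = 24.3 − (7.3 × 10⁻⁴/1.3 × 10⁻⁴)·(+0.38) = 22.166 °C.
Cooling required: 23.6 − (22.166) = 1.434 °C.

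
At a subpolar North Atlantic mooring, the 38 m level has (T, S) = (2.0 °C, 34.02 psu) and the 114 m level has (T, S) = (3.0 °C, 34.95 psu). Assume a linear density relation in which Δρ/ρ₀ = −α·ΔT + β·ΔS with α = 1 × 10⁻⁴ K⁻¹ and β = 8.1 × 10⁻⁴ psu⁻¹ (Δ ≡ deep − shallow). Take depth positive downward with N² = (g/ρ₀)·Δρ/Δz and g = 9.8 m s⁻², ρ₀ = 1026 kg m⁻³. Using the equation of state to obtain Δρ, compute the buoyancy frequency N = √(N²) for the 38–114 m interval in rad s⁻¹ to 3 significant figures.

9.18 × 10⁻³ rad s⁻¹

ΔT = +1.0 K, ΔS = +0.93 psu (deep − shallow).
Δρ/ρ₀ = −αΔT + βΔS = -1.00 × 10⁻⁴ + 7.533 × 10⁻⁴ = 6.533 × 10⁻⁴, so Δρ ≈ 0.6703 kg m⁻³.
N² = (g/ρ₀)·Δρ/Δz = g·(Δρ/ρ₀)/Δz = 9.8 × 6.533 × 10⁻⁴ / 76 = 8.4241 × 10⁻⁵ s⁻².
N = √(8.4241 × 10⁻⁵) = 9.1783 × 10⁻³ rad s⁻¹ ≈ 9.18 × 10⁻³ rad s⁻¹.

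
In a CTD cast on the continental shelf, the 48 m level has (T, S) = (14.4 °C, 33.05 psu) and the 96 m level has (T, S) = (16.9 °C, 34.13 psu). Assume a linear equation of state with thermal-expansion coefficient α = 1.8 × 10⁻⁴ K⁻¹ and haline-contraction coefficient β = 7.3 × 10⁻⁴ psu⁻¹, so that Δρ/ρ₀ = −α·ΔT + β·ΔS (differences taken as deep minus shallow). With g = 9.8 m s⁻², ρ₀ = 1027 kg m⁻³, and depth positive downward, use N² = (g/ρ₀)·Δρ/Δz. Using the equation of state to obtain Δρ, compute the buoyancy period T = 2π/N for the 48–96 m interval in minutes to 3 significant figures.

12.6 min

ΔT = +2.5 K, ΔS = +1.08 psu (deep − shallow).
Δρ/ρ₀ = −αΔT + βΔS = -4.50 × 10⁻⁴ + 7.884 × 10⁻⁴ = 3.384 × 10⁻⁴, so Δρ ≈ 0.3475 kg m⁻³.
N² = (g/ρ₀)·Δρ/Δz = g·(Δρ/ρ₀)/Δz = 9.8 × 3.384 × 10⁻⁴ / 48 = 6.9090 × 10⁻⁵ s⁻².
N = √(6.9090 × 10⁻⁵) = 8.3120 × 10⁻³ rad s⁻¹ → T = 2π/N = 755.92 s = 12.599 min ≈ 12.6 min.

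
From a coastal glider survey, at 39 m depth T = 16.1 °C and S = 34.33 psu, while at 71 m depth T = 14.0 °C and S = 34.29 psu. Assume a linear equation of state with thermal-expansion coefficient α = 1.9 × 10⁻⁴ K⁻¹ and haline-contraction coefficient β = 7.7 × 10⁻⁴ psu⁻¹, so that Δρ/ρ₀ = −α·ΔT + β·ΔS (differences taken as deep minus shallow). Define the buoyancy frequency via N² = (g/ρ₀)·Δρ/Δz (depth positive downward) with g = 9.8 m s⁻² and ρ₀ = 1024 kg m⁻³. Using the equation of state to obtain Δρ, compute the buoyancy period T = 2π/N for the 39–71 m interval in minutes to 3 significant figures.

ΔT = -2.1 K, ΔS = -0.04 psu (deep − shallow).
Δρ/ρ₀ = −αΔT + βΔS = 3.99 × 10⁻⁴ − 3.08 × 10⁻⁵ = 3.682 × 10⁻⁴, so Δρ ≈ 0.3770 kg m⁻³.
N² = (g/ρ₀)·Δρ/Δz = g·(Δρ/ρ₀)/Δz = 9.8 × 3.682 × 10⁻⁴ / 32 = 1.1276 × 10⁻⁴ s⁻².
N = √(1.1276 × 10⁻⁴) = 0.010619 rad s⁻¹ → T = 2π/N = 591.69 s = 9.8615 min ≈ 9.86 min.

9.86 min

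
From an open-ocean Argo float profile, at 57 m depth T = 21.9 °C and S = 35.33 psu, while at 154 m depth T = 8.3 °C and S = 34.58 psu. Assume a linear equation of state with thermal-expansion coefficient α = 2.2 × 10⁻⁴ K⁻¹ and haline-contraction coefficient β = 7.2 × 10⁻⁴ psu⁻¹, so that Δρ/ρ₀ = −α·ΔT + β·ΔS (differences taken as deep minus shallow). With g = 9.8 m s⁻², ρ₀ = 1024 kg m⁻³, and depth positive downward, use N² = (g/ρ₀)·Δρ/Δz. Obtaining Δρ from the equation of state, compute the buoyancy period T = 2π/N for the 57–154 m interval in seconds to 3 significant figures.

ΔT = -13.6 K, ΔS = -0.75 psu (deep − shallow).
Δρ/ρ₀ = −αΔT + βΔS = 2.992 × 10⁻³ − 5.40 × 10⁻⁴ = 2.452 × 10⁻³, so Δρ ≈ 2.511 kg m⁻³.
N² = (g/ρ₀)·Δρ/Δz = g·(Δρ/ρ₀)/Δz = 9.8 × 2.452 × 10⁻³ / 97 = 2.4773 × 10⁻⁴ s⁻².
N = √(2.4773 × 10⁻⁴) = 0.015739 rad s⁻¹ → T = 2π/N = 399.21 s ≈ 399 s.

399 s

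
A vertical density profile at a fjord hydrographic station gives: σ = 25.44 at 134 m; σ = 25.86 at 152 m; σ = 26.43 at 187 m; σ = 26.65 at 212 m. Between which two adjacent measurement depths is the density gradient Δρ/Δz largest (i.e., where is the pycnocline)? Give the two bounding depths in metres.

134–152 m

Compute the density gradient over each adjacent pair:
  134–152 m: Δρ/Δz = 0.42/18 = 0.023 kg m⁻⁴
  152–187 m: Δρ/Δz = 0.57/35 = 0.016 kg m⁻⁴
  187–212 m: Δρ/Δz = 0.22/25 = 8.8 × 10⁻³ kg m⁻⁴
The largest gradient is in the 134–152 m interval — the pycnocline.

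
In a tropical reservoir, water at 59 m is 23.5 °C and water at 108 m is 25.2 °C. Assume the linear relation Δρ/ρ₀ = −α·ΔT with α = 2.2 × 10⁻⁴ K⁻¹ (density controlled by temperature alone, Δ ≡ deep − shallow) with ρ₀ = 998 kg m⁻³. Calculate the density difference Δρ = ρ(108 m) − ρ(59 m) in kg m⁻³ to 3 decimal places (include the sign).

-0.373 kg m⁻³

ΔT = +1.7 K, Δρ/ρ₀ = −αΔT = -3.74 × 10⁻⁴.
Δρ = 998 × (-3.74 × 10⁻⁴) = -0.373 kg m⁻³.
Negative Δρ: lighter below, statically unstable.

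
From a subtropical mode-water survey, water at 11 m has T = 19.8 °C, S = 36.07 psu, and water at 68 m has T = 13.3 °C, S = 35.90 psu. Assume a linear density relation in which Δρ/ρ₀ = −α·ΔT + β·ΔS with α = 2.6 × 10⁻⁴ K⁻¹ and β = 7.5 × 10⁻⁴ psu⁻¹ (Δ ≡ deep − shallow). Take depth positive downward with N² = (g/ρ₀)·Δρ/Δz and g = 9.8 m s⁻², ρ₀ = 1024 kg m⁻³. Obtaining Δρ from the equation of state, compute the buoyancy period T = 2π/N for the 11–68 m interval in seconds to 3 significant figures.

383 s

ΔT = -6.5 K, ΔS = -0.17 psu (deep − shallow).
Δρ/ρ₀ = −αΔT + βΔS = 1.69 × 10⁻³ − 1.275 × 10⁻⁴ = 1.5625 × 10⁻³, so Δρ ≈ 1.600 kg m⁻³.
N² = (g/ρ₀)·Δρ/Δz = g·(Δρ/ρ₀)/Δz = 9.8 × 1.5625 × 10⁻³ / 57 = 2.6864 × 10⁻⁴ s⁻².
N = √(2.6864 × 10⁻⁴) = 0.016390 rad s⁻¹ → T = 2π/N = 383.35 s ≈ 383 s.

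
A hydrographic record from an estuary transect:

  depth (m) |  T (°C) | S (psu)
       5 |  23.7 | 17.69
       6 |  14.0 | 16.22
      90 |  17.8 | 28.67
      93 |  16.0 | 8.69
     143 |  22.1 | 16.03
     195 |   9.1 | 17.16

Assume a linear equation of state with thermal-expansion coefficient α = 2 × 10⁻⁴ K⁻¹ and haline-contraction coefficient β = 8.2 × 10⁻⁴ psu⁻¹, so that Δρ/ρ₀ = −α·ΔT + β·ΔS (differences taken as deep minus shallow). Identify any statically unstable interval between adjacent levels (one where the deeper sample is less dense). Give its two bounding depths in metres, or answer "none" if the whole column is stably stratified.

Evaluate Δρ/ρ₀ = −αΔT + βΔS across each adjacent pair:
  5–6 m: −αΔT+βΔS = −(2 × 10⁻⁴)(-9.7)+(8.2 × 10⁻⁴)(-1.47) = 7.3 × 10⁻⁴ → stable
  6–90 m: −αΔT+βΔS = −(2 × 10⁻⁴)(+3.8)+(8.2 × 10⁻⁴)(+12.45) = 9.4 × 10⁻³ → stable
  90–93 m: −αΔT+βΔS = −(2 × 10⁻⁴)(-1.8)+(8.2 × 10⁻⁴)(-19.98) = -0.016 → UNSTABLE
  93–143 m: −αΔT+βΔS = −(2 × 10⁻⁴)(+6.1)+(8.2 × 10⁻⁴)(+7.34) = 4.8 × 10⁻³ → stable
  143–195 m: −αΔT+βΔS = −(2 × 10⁻⁴)(-13.0)+(8.2 × 10⁻⁴)(+1.13) = 3.5 × 10⁻³ → stable
The 90–93 m interval has Δρ < 0: lighter water underlies denser water.

90–93 m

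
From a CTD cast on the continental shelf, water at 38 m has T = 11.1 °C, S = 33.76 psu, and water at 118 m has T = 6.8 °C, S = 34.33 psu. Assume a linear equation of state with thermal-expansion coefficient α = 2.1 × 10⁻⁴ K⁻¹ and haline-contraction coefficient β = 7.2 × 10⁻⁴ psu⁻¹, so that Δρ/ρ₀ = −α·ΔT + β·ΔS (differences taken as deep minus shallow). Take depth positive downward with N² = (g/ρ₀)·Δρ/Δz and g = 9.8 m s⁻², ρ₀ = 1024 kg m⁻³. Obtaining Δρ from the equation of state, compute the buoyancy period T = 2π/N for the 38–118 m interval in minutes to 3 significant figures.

8.26 min

ΔT = -4.3 K, ΔS = +0.57 psu (deep − shallow).
Δρ/ρ₀ = −αΔT + βΔS = 9.03 × 10⁻⁴ + 4.104 × 10⁻⁴ = 1.3134 × 10⁻³, so Δρ ≈ 1.345 kg m⁻³.
N² = (g/ρ₀)·Δρ/Δz = g·(Δρ/ρ₀)/Δz = 9.8 × 1.3134 × 10⁻³ / 80 = 1.6089 × 10⁻⁴ s⁻².
N = √(1.6089 × 10⁻⁴) = 0.012684 rad s⁻¹ → T = 2π/N = 495.36 s = 8.2560 min ≈ 8.26 min.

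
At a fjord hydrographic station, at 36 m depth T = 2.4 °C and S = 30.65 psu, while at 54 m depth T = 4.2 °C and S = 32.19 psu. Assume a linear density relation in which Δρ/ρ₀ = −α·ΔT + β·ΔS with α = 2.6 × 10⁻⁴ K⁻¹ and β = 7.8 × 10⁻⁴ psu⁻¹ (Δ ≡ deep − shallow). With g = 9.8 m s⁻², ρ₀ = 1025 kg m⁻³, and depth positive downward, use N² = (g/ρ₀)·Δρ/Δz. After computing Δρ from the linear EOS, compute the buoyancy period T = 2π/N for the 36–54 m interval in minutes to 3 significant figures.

5.24 min

ΔT = +1.8 K, ΔS = +1.54 psu (deep − shallow).
Δρ/ρ₀ = −αΔT + βΔS = -4.68 × 10⁻⁴ + 1.2012 × 10⁻³ = 7.332 × 10⁻⁴, so Δρ ≈ 0.7515 kg m⁻³.
N² = (g/ρ₀)·Δρ/Δz = g·(Δρ/ρ₀)/Δz = 9.8 × 7.332 × 10⁻⁴ / 18 = 3.9919 × 10⁻⁴ s⁻².
N = √(3.9919 × 10⁻⁴) = 0.019980 rad s⁻¹ → T = 2π/N = 314.47 s = 5.2412 min ≈ 5.24 min.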